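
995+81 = 1076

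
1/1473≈0.000679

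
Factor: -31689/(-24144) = 2^(-4)*3^1*7^1 = 21/16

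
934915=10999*85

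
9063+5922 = 14985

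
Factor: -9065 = -1 * 5^1 * 7^2 * 37^1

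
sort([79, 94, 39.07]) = [39.07, 79, 94]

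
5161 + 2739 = 7900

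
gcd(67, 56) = 1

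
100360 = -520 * (-193)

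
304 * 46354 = 14091616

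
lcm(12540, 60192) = 300960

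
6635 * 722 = 4790470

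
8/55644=2/13911 ≈ 0.000144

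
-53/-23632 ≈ 0.00224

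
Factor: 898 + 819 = 17^1*101^1 = 1717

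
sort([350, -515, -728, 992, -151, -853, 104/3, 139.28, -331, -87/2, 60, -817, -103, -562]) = [-853, -817, -728, -562, -515, -331, -151, -103, -87/2, 104/3, 60, 139.28, 350, 992]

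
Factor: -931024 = -1 * 2^4 * 58189^1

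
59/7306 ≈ 0.00808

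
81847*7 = 572929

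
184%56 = 16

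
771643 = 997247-225604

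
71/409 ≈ 0.174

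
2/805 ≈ 0.00248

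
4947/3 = 1649 = 1649.00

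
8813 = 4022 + 4791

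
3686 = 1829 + 1857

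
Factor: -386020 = -1*2^2*5^1*19301^1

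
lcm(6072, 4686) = 431112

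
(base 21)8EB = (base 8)7371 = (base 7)14114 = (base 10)3833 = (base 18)BEH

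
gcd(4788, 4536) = 252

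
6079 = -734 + 6813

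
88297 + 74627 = 162924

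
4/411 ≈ 0.00973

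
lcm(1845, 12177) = 60885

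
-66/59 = -1 - 7/59 ≈ -1.12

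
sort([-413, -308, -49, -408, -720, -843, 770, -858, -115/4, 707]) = [-858, -843, -720, -413, -408, -308, -49, -115/4, 707, 770]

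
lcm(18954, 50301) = 1307826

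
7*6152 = 43064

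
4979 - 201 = 4778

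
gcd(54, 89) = 1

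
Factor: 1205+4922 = 11^1*557^1 = 6127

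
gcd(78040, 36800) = 40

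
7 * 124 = 868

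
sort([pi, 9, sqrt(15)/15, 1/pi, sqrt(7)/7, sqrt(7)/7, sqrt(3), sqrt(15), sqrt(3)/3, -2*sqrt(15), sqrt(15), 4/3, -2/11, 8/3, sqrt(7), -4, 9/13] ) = [-2*sqrt(15), -4, -2/11, sqrt(15)/15, 1/pi, sqrt(7)/7, sqrt(7)/7, sqrt(3)/3, 9/13, 4/3, sqrt(3), sqrt(7), 8/3, pi, sqrt(15), sqrt(15), 9] 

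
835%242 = 109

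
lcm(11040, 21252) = 850080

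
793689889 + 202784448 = 996474337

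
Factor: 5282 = 2^1 * 19^1 * 139^1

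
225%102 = 21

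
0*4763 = 0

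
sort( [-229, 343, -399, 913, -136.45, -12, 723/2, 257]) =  [-399, -229, -136.45, -12, 257, 343, 723/2, 913]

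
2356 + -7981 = -5625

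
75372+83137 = 158509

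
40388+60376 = 100764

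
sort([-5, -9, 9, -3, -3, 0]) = [-9, -5, -3, -3, 0, 9]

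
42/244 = 21/122 ≈ 0.172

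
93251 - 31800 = 61451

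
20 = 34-14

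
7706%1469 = 361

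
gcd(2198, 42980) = 14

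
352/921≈0.382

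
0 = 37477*0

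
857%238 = 143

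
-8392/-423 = 19 + 355/423 ≈ 19.84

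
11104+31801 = 42905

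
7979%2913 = 2153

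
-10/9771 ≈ -0.00102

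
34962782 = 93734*373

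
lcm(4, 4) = 4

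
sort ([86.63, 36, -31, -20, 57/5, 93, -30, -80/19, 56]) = [-31, -30, -20, -80/19, 57/5, 36, 56, 86.63, 93]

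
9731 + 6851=16582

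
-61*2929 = -178669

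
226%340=226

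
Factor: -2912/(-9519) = 2^5 * 3^(-1) * 7^1 * 13^1 * 19^(-1) * 167^(-1)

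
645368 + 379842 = 1025210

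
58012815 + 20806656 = 78819471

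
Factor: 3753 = 3^3 * 139^1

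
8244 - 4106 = 4138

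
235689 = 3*78563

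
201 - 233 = -32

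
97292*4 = 389168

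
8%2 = 0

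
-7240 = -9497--2257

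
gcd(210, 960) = 30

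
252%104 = 44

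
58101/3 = 19367 = 19367.00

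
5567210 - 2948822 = 2618388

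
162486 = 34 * 4779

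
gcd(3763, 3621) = 71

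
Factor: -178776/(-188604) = 2^1 * 13^(-1) * 31^(-1) * 191^1 = 382/403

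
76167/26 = 2929 + 1/2 = 2929.50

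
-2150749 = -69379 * 31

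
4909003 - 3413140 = 1495863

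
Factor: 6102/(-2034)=-1*3^1=-3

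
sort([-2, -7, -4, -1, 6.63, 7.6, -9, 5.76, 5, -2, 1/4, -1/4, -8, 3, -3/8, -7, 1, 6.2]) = [-9, -8, -7, -7, -4, -2, -2, -1, -3/8, -1/4, 1/4, 1, 3, 5, 5.76, 6.2, 6.63, 7.6]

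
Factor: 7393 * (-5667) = -1 * 3^1 * 1889^1 * 7393^1 = -41896131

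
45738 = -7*(-6534)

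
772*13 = 10036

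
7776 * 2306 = 17931456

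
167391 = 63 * 2657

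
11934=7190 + 4744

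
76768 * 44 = 3377792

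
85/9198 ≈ 0.00924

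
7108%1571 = 824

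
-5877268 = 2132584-8009852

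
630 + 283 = 913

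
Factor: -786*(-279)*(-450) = -1*2^2*3^5*5^2*31^1*131^1 = -98682300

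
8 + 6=14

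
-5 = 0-5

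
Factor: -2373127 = -1 * 43^1 * 229^1 * 241^1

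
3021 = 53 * 57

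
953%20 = 13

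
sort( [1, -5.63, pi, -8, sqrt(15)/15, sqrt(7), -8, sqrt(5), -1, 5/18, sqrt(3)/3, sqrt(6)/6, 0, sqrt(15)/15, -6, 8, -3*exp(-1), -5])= [-8, -8, -6, -5.63, -5, -3*exp(-1), -1, 0, sqrt(15)/15, sqrt(15)/15, 5/18, sqrt(6)/6, sqrt(3)/3, 1, sqrt(5), sqrt(7), pi, 8]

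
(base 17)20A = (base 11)495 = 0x24C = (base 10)588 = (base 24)10C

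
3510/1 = 3510 = 3510.00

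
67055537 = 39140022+27915515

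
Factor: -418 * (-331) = 2^1 * 11^1 * 19^1 * 331^1 = 138358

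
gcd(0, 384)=384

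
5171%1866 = 1439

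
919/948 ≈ 0.969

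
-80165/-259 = 309+134/259 ≈ 309.52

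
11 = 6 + 5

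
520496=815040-294544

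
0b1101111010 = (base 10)890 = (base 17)316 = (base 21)208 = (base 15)3e5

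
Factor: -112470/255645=-1*2^1*3^(-1)*13^(-1)*19^(-1)*163^1=-326/741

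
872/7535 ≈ 0.116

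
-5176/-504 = 10 + 17/63 ≈ 10.27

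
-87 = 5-92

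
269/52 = 5+9/52 ≈ 5.17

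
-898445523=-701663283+-196782240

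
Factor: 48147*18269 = 3^1*11^1*1459^1*18269^1 = 879597543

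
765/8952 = 255/2984 ≈ 0.0855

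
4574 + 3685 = 8259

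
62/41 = 1 + 21/41 ≈ 1.51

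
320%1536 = 320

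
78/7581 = 26/2527 ≈ 0.0103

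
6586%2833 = 920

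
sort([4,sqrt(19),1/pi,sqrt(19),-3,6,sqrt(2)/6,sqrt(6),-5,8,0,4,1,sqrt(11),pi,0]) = [-5,-3,0,0,sqrt(2)/6,1/pi,1,sqrt(6),pi,sqrt(11),4,4,sqrt(19),sqrt(19),6,8]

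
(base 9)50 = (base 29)1g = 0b101101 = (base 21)23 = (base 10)45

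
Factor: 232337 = 7^1 * 33191^1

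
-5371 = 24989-30360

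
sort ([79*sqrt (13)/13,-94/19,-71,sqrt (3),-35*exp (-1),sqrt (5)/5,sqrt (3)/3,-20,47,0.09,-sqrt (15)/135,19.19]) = [-71,-20,-35*exp (-1),-94/19,-sqrt (15)/135,0.09,sqrt (5)/5,sqrt (3)/3,sqrt (3),19.19,79*sqrt (13)/13,47]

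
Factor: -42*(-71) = 2^1*3^1*7^1*71^1 = 2982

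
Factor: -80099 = -1 * 173^1 * 463^1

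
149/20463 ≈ 0.00728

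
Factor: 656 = 2^4*41^1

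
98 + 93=191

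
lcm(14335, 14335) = 14335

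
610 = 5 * 122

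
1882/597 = 3 + 91/597 ≈ 3.15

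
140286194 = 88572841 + 51713353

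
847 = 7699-6852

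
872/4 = 218 = 218.00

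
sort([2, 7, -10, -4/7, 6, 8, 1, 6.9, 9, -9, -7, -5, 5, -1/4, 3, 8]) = [-10, -9, -7, -5, -4/7, -1/4, 1, 2, 3, 5, 6, 6.9, 7, 8, 8, 9]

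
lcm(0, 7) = 0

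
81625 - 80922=703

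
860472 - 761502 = 98970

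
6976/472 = 14 + 46/59 ≈ 14.78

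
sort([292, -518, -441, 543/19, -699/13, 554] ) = [-518, -441, -699/13, 543/19, 292, 554] 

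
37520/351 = 106 + 314/351≈106.89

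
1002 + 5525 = 6527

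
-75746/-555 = 136 + 266/555 ≈ 136.48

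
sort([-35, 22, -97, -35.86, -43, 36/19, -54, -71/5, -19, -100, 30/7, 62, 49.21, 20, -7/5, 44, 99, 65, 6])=[-100, -97, -54, -43, -35.86, -35, -19, -71/5, -7/5, 36/19, 30/7, 6, 20, 22, 44, 49.21, 62, 65, 99]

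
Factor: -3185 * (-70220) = 2^2 * 5^2 * 7^2 * 13^1 * 3511^1 = 223650700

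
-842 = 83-925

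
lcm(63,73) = 4599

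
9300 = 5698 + 3602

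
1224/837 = 136/93 ≈ 1.46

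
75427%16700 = 8627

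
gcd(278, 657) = 1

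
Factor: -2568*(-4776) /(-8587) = -1*2^6*3^2*31^(-1)*107^1*199^1*277^(-1) = -12264768/8587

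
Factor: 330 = 2^1*3^1*5^1*11^1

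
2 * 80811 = 161622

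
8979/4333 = 2 + 313/4333 ≈ 2.07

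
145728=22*6624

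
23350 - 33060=-9710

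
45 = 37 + 8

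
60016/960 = 3751/60≈62.52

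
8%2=0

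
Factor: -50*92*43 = -1*2^3*5^2*23^1*43^1 = -197800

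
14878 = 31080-16202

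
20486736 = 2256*9081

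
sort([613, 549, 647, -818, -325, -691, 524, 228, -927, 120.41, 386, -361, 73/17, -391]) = [-927, -818, -691, -391, -361, -325, 73/17, 120.41, 228, 386, 524, 549, 613, 647]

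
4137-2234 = 1903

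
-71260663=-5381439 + -65879224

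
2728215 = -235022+2963237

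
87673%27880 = 4033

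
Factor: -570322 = -1*2^1*285161^1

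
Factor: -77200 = -1*2^4*5^2*193^1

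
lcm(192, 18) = 576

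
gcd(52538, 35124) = 2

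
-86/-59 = 1 + 27/59 ≈ 1.46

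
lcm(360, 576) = 2880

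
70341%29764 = 10813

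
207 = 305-98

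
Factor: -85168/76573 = -1*2^4*7^(-1)*5323^1*10939^(-1)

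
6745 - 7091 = -346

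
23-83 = -60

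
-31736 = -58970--27234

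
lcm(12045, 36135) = 36135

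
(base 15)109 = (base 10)234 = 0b11101010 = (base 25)99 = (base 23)a4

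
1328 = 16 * 83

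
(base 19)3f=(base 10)72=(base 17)44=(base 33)26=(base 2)1001000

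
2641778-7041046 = -4399268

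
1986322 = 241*8242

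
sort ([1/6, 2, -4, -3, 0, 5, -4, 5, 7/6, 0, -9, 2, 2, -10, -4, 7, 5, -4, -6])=[-10, -9, -6, -4, -4, -4, -4, -3, 0, 0, 1/6, 7/6, 2, 2, 2, 5, 5, 5, 7]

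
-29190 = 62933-92123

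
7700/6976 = 1925/1744≈1.10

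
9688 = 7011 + 2677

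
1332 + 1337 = 2669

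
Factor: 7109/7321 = 7109^1*7321^(-1)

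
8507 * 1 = 8507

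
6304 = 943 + 5361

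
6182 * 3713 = 22953766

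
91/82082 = 1/902 ≈ 0.00111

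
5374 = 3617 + 1757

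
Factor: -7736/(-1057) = 2^3 * 7^(-1) * 151^(-1) * 967^1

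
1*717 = 717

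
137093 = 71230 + 65863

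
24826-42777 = -17951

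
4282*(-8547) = -36598254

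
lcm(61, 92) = 5612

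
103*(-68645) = -7070435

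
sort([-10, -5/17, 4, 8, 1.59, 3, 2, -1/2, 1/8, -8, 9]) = [-10, -8, -1/2, -5/17, 1/8, 1.59, 2, 3, 4, 8, 9]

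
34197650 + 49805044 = 84002694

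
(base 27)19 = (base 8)44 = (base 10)36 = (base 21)1f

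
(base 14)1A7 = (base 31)B2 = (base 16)157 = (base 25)DI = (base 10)343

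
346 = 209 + 137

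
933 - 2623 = -1690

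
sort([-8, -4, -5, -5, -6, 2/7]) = [-8, -6, -5, -5, -4, 2/7]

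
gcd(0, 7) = 7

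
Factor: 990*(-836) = -1*2^3*3^2*5^1*11^2*19^1 = -827640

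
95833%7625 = 4333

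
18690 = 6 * 3115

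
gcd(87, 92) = 1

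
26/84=13/42 ≈ 0.310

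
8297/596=13 + 549/596 ≈ 13.92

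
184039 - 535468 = -351429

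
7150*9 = 64350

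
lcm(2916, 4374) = 8748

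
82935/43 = 1928 + 31/43 ≈ 1928.72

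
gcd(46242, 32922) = 18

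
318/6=53=53.00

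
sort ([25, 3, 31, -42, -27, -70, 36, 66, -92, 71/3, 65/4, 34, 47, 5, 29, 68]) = [-92, -70, -42, -27, 3, 5, 65/4, 71/3, 25, 29, 31, 34, 36, 47, 66, 68]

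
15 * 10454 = 156810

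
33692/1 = 33692 = 33692.00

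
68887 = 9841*7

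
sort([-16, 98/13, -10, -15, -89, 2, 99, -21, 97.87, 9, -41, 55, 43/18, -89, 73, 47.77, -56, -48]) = [-89, -89, -56, -48, -41, -21, -16, -15, -10, 2, 43/18, 98/13, 9, 47.77, 55, 73, 97.87, 99]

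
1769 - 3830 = -2061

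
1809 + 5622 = 7431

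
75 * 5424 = 406800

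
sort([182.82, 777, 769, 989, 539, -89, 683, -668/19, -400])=[-400, -89, -668/19, 182.82, 539, 683, 769, 777, 989]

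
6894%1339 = 199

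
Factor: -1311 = -1*3^1*19^1*23^1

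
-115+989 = 874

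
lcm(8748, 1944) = 17496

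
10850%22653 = 10850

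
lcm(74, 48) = 1776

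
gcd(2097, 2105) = 1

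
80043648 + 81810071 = 161853719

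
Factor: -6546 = -1 * 2^1 * 3^1 * 1091^1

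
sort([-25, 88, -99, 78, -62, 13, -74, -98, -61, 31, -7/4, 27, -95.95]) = [-99, -98, -95.95, -74, -62, -61, -25, -7/4, 13, 27, 31, 78, 88]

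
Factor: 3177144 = 2^3*3^4*4903^1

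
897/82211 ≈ 0.0109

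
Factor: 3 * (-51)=-1 * 3^2 * 17^1=-153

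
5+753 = 758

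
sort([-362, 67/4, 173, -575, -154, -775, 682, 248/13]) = [-775, -575, -362, -154, 67/4, 248/13, 173, 682]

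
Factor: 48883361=48883361^1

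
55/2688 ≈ 0.0205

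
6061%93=16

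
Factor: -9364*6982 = -1*2^3*2341^1*3491^1 = -65379448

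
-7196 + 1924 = -5272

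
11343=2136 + 9207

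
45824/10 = 4582 + 2/5 = 4582.40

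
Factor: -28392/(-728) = 3^1*13^1 = 39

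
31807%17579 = 14228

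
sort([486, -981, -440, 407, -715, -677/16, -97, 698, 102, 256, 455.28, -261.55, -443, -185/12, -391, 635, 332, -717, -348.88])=[-981, -717, -715, -443, -440, -391, -348.88, -261.55, -97, -677/16, -185/12, 102, 256, 332, 407, 455.28, 486, 635, 698]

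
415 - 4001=-3586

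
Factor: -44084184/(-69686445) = 2^3*5^(-1)*41^1*43^(-1)*71^1*631^1*108041^(-1) = 14694728/23228815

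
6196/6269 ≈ 0.988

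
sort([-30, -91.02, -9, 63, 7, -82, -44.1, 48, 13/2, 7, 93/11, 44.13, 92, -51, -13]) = [-91.02, -82, -51, -44.1, -30, -13, -9, 13/2, 7, 7, 93/11, 44.13, 48, 63, 92]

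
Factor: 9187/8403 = 3^(-1)*2801^(-1)*9187^1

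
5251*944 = 4956944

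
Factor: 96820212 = 2^2*3^1*29^1*278219^1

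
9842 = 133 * 74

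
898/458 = 449/229 ≈ 1.96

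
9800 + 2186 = 11986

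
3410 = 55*62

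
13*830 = 10790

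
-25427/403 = -63 - 38/403 ≈ -63.09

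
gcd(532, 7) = 7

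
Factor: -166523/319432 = -1*2^(-3)*7^1*23789^1*39929^(-1)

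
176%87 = 2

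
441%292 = 149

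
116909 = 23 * 5083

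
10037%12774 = 10037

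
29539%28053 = 1486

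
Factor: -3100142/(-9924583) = 2^1 * 17^(-1) * 29^(-1) * 41^(-1) * 61^1 * 491^(-1) * 25411^1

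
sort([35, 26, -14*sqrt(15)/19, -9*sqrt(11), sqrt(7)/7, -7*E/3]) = [-9*sqrt(11), -7*E/3, -14*sqrt(15)/19, sqrt(7)/7, 26, 35]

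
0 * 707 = 0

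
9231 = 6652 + 2579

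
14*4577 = 64078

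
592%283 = 26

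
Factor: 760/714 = 2^2*3^(-1)*5^1*7^(-1)*17^(-1)*19^1 = 380/357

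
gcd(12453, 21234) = 3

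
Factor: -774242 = -1*2^1*7^1*29^1*1907^1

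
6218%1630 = 1328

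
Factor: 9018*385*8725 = 2^1*3^3*5^3*7^1*11^1*167^1*349^1 = 30292589250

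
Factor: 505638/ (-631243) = -1 * 2^1 * 3^2 * 7^1 * 29^ (-1) * 4013^1 * 21767^ (-1) 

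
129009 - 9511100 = -9382091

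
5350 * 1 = 5350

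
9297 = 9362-65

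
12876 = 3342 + 9534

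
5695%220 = 195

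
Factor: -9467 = -1 * 9467^1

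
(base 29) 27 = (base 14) 49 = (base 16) 41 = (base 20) 35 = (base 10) 65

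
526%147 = 85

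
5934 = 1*5934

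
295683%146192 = 3299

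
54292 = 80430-26138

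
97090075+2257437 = 99347512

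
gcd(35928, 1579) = 1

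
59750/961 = 62 + 168/961 ≈ 62.17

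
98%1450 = 98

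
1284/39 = 32+12/13 ≈ 32.92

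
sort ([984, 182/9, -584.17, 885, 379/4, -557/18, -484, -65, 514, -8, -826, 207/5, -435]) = [-826, -584.17, -484, -435, -65, -557/18, -8, 182/9, 207/5, 379/4, 514, 885, 984]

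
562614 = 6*93769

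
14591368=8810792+5780576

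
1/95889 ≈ 0.0000104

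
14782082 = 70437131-55655049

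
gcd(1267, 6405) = 7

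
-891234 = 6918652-7809886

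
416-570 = -154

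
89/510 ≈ 0.175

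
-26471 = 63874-90345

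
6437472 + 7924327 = 14361799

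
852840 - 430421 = 422419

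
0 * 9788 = 0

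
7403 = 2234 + 5169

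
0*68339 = 0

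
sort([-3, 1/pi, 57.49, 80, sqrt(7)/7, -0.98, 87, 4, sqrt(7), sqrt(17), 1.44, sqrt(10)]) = [-3, -0.98, 1/pi, sqrt(7)/7, 1.44, sqrt(7), sqrt(10), 4, sqrt(17), 57.49, 80, 87]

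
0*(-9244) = 0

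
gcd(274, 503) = 1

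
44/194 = 22/97 ≈ 0.227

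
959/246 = 3 + 221/246 ≈ 3.90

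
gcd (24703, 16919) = 7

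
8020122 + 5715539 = 13735661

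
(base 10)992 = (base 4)33200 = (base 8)1740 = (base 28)17c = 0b1111100000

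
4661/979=4 + 745/979≈4.76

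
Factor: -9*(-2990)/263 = 2^1*3^2*5^1*13^1*23^1*263^(-1) = 26910/263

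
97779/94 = 1040 + 19/94≈1040.20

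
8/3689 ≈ 0.00217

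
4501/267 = 16 + 229/267 ≈ 16.86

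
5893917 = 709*8313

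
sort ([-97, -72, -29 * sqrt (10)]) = [-97, -29 * sqrt (10), -72]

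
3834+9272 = 13106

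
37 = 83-46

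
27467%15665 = 11802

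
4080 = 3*1360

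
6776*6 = 40656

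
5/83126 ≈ 0.0000601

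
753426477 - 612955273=140471204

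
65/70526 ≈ 0.000922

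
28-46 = -18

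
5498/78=2749/39 ≈ 70.49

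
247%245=2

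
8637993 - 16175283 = -7537290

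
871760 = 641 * 1360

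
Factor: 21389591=3037^1 * 7043^1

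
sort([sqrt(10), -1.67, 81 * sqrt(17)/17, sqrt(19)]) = [-1.67, sqrt(10), sqrt(19), 81 * sqrt(17)/17]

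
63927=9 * 7103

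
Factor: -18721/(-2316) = 2^(-2)*3^(-1)*97^1 = 97/12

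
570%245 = 80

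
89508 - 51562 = 37946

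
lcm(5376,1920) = 26880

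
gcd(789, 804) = 3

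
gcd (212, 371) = 53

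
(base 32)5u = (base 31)64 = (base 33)5p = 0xbe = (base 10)190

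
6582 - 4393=2189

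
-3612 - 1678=-5290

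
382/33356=191/16678 ≈ 0.0115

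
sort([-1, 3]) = [-1, 3]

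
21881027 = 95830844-73949817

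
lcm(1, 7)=7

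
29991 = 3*9997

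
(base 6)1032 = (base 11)1a5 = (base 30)7q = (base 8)354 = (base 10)236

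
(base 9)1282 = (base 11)7a8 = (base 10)965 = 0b1111000101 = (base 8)1705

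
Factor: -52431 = -1 * 3^1 * 17477^1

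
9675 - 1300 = 8375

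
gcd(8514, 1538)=2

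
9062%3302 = 2458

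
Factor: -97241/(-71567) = 59^(-1)*1213^(-1)*97241^1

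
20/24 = 5/6 ≈ 0.833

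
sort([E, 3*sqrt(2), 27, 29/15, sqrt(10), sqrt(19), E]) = [29/15, E, E, sqrt(10), 3*sqrt(2), sqrt(19), 27]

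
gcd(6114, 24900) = 6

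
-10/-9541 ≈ 0.00105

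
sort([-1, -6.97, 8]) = [-6.97, -1, 8]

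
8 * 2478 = 19824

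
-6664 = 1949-8613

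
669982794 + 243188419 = 913171213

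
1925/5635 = 55/161 ≈ 0.342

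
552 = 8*69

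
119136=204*584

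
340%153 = 34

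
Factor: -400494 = -1*2^1*3^1*66749^1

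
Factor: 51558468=2^2*3^1*13^1*349^1*947^1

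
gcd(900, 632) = 4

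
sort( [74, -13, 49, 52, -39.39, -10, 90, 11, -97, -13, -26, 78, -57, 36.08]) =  [-97, -57, -39.39, -26, -13, -13, -10, 11, 36.08, 49, 52, 74, 78, 90]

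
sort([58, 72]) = [58, 72]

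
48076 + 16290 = 64366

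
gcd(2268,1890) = 378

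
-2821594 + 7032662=4211068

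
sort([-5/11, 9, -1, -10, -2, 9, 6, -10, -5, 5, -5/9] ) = [-10, -10, -5, -2, -1, -5/9, -5/11, 5, 6, 9, 9] 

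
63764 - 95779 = -32015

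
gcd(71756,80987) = 1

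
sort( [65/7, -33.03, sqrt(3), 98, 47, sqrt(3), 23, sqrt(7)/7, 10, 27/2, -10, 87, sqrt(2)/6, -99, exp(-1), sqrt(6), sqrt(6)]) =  [-99, -33.03, -10, sqrt(2)/6, exp(-1), sqrt(7)/7, sqrt(3), sqrt(3), sqrt(6), sqrt(6), 65/7, 10, 27/2, 23, 47, 87, 98]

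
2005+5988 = 7993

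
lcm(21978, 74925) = 1648350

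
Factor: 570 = 2^1*3^1*5^1*19^1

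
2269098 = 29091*78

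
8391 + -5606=2785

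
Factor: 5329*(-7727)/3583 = -1*73^2*3583^(-1)*7727^1 = -41177183/3583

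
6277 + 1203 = 7480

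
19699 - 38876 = -19177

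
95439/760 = 125 + 439/760 ≈ 125.58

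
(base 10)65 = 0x41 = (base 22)2l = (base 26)2d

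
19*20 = 380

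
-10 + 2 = -8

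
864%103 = 40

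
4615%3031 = 1584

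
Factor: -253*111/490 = -1*2^(-1)*3^1*5^(-1)*7^(-2)*11^1*23^1*37^1 = -28083/490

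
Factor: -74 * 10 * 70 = -1 * 2^3 * 5^2 * 7^1 * 37^1 = -51800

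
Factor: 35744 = 2^5 * 1117^1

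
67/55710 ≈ 0.00120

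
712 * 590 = 420080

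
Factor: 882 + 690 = 2^2*3^1*131^1 = 1572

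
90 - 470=-380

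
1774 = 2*887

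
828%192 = 60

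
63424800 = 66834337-3409537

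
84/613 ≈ 0.137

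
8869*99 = 878031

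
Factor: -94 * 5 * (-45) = 2^1 * 3^2 * 5^2 * 47^1 = 21150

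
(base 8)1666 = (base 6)4222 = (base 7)2525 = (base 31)uk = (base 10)950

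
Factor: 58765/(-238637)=-1 * 5^1 * 23^1 * 467^(-1)=-115/467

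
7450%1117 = 748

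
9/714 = 3/238 ≈ 0.0126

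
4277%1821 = 635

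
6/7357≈0.000816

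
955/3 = 318+1/3 ≈ 318.33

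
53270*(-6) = -319620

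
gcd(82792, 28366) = 2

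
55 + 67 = 122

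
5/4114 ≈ 0.00122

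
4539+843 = 5382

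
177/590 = 3/10 = 0.30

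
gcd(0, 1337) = 1337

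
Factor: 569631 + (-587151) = -1*2^4*3^1*5^1*73^1 = -17520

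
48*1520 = 72960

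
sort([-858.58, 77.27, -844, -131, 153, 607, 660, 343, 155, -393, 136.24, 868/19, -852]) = [-858.58, -852, -844, -393, -131, 868/19, 77.27, 136.24, 153, 155, 343, 607, 660]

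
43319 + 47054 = 90373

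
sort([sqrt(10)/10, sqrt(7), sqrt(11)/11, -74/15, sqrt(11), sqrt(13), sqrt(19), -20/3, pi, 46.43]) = [-20/3, -74/15, sqrt(11)/11, sqrt(10)/10, sqrt(7), pi, sqrt(11), sqrt(13), sqrt(19), 46.43]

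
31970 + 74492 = 106462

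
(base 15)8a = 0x82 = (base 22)5k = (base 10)130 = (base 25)55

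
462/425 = 1 + 37/425 ≈ 1.09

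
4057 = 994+3063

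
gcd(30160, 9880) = 520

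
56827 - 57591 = -764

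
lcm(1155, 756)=41580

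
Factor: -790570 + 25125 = -1*5^1*153089^1 = -765445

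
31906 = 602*53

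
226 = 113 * 2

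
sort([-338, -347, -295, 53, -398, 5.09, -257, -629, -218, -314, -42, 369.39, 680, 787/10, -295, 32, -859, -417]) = [-859, -629, -417, -398, -347, -338, -314, -295, -295, -257, -218, -42, 5.09, 32, 53, 787/10, 369.39, 680]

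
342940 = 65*5276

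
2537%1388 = 1149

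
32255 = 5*6451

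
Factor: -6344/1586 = -1*2^2 = -4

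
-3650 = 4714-8364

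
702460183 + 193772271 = 896232454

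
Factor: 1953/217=3^2=9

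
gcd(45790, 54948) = 9158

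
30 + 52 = 82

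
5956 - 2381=3575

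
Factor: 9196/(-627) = -1*2^2*3^(-1)*11^1 = -44/3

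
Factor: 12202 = 2^1*6101^1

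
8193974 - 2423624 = 5770350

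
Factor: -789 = -1*3^1*263^1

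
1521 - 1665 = -144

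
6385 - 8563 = -2178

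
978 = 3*326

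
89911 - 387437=-297526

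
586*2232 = 1307952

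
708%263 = 182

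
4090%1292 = 214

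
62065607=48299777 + 13765830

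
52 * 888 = 46176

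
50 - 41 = 9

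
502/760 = 251/380 ≈ 0.661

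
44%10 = 4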